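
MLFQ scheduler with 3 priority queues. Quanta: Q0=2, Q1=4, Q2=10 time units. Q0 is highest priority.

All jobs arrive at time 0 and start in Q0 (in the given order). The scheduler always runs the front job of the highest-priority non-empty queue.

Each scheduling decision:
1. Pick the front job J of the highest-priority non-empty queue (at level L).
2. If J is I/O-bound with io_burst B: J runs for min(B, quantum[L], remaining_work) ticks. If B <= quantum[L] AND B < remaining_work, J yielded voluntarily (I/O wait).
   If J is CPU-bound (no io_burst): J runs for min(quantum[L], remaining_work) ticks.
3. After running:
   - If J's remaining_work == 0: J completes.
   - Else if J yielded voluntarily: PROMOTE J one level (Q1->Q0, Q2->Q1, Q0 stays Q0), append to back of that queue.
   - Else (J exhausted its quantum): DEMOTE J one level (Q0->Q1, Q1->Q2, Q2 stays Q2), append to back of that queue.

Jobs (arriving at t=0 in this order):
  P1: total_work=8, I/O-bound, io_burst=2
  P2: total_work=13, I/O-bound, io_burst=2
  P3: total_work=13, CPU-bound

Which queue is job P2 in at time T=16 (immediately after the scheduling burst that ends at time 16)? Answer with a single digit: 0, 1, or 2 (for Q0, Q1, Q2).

t=0-2: P1@Q0 runs 2, rem=6, I/O yield, promote→Q0. Q0=[P2,P3,P1] Q1=[] Q2=[]
t=2-4: P2@Q0 runs 2, rem=11, I/O yield, promote→Q0. Q0=[P3,P1,P2] Q1=[] Q2=[]
t=4-6: P3@Q0 runs 2, rem=11, quantum used, demote→Q1. Q0=[P1,P2] Q1=[P3] Q2=[]
t=6-8: P1@Q0 runs 2, rem=4, I/O yield, promote→Q0. Q0=[P2,P1] Q1=[P3] Q2=[]
t=8-10: P2@Q0 runs 2, rem=9, I/O yield, promote→Q0. Q0=[P1,P2] Q1=[P3] Q2=[]
t=10-12: P1@Q0 runs 2, rem=2, I/O yield, promote→Q0. Q0=[P2,P1] Q1=[P3] Q2=[]
t=12-14: P2@Q0 runs 2, rem=7, I/O yield, promote→Q0. Q0=[P1,P2] Q1=[P3] Q2=[]
t=14-16: P1@Q0 runs 2, rem=0, completes. Q0=[P2] Q1=[P3] Q2=[]
t=16-18: P2@Q0 runs 2, rem=5, I/O yield, promote→Q0. Q0=[P2] Q1=[P3] Q2=[]
t=18-20: P2@Q0 runs 2, rem=3, I/O yield, promote→Q0. Q0=[P2] Q1=[P3] Q2=[]
t=20-22: P2@Q0 runs 2, rem=1, I/O yield, promote→Q0. Q0=[P2] Q1=[P3] Q2=[]
t=22-23: P2@Q0 runs 1, rem=0, completes. Q0=[] Q1=[P3] Q2=[]
t=23-27: P3@Q1 runs 4, rem=7, quantum used, demote→Q2. Q0=[] Q1=[] Q2=[P3]
t=27-34: P3@Q2 runs 7, rem=0, completes. Q0=[] Q1=[] Q2=[]

Answer: 0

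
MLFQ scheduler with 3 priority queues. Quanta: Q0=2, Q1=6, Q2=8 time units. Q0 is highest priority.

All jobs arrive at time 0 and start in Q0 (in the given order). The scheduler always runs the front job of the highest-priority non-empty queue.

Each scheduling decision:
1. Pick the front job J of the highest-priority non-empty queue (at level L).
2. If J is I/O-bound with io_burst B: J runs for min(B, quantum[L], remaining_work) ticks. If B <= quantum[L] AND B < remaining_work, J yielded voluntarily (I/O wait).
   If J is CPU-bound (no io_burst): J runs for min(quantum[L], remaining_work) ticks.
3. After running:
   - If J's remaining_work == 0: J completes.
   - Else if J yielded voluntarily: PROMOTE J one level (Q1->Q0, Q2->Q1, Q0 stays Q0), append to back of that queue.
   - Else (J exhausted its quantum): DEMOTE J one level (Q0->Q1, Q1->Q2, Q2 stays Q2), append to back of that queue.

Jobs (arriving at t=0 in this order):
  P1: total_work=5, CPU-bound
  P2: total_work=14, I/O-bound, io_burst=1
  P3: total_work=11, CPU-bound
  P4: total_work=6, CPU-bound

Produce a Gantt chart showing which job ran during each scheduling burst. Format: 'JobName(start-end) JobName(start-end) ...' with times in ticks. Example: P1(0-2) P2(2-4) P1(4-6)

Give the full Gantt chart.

Answer: P1(0-2) P2(2-3) P3(3-5) P4(5-7) P2(7-8) P2(8-9) P2(9-10) P2(10-11) P2(11-12) P2(12-13) P2(13-14) P2(14-15) P2(15-16) P2(16-17) P2(17-18) P2(18-19) P2(19-20) P1(20-23) P3(23-29) P4(29-33) P3(33-36)

Derivation:
t=0-2: P1@Q0 runs 2, rem=3, quantum used, demote→Q1. Q0=[P2,P3,P4] Q1=[P1] Q2=[]
t=2-3: P2@Q0 runs 1, rem=13, I/O yield, promote→Q0. Q0=[P3,P4,P2] Q1=[P1] Q2=[]
t=3-5: P3@Q0 runs 2, rem=9, quantum used, demote→Q1. Q0=[P4,P2] Q1=[P1,P3] Q2=[]
t=5-7: P4@Q0 runs 2, rem=4, quantum used, demote→Q1. Q0=[P2] Q1=[P1,P3,P4] Q2=[]
t=7-8: P2@Q0 runs 1, rem=12, I/O yield, promote→Q0. Q0=[P2] Q1=[P1,P3,P4] Q2=[]
t=8-9: P2@Q0 runs 1, rem=11, I/O yield, promote→Q0. Q0=[P2] Q1=[P1,P3,P4] Q2=[]
t=9-10: P2@Q0 runs 1, rem=10, I/O yield, promote→Q0. Q0=[P2] Q1=[P1,P3,P4] Q2=[]
t=10-11: P2@Q0 runs 1, rem=9, I/O yield, promote→Q0. Q0=[P2] Q1=[P1,P3,P4] Q2=[]
t=11-12: P2@Q0 runs 1, rem=8, I/O yield, promote→Q0. Q0=[P2] Q1=[P1,P3,P4] Q2=[]
t=12-13: P2@Q0 runs 1, rem=7, I/O yield, promote→Q0. Q0=[P2] Q1=[P1,P3,P4] Q2=[]
t=13-14: P2@Q0 runs 1, rem=6, I/O yield, promote→Q0. Q0=[P2] Q1=[P1,P3,P4] Q2=[]
t=14-15: P2@Q0 runs 1, rem=5, I/O yield, promote→Q0. Q0=[P2] Q1=[P1,P3,P4] Q2=[]
t=15-16: P2@Q0 runs 1, rem=4, I/O yield, promote→Q0. Q0=[P2] Q1=[P1,P3,P4] Q2=[]
t=16-17: P2@Q0 runs 1, rem=3, I/O yield, promote→Q0. Q0=[P2] Q1=[P1,P3,P4] Q2=[]
t=17-18: P2@Q0 runs 1, rem=2, I/O yield, promote→Q0. Q0=[P2] Q1=[P1,P3,P4] Q2=[]
t=18-19: P2@Q0 runs 1, rem=1, I/O yield, promote→Q0. Q0=[P2] Q1=[P1,P3,P4] Q2=[]
t=19-20: P2@Q0 runs 1, rem=0, completes. Q0=[] Q1=[P1,P3,P4] Q2=[]
t=20-23: P1@Q1 runs 3, rem=0, completes. Q0=[] Q1=[P3,P4] Q2=[]
t=23-29: P3@Q1 runs 6, rem=3, quantum used, demote→Q2. Q0=[] Q1=[P4] Q2=[P3]
t=29-33: P4@Q1 runs 4, rem=0, completes. Q0=[] Q1=[] Q2=[P3]
t=33-36: P3@Q2 runs 3, rem=0, completes. Q0=[] Q1=[] Q2=[]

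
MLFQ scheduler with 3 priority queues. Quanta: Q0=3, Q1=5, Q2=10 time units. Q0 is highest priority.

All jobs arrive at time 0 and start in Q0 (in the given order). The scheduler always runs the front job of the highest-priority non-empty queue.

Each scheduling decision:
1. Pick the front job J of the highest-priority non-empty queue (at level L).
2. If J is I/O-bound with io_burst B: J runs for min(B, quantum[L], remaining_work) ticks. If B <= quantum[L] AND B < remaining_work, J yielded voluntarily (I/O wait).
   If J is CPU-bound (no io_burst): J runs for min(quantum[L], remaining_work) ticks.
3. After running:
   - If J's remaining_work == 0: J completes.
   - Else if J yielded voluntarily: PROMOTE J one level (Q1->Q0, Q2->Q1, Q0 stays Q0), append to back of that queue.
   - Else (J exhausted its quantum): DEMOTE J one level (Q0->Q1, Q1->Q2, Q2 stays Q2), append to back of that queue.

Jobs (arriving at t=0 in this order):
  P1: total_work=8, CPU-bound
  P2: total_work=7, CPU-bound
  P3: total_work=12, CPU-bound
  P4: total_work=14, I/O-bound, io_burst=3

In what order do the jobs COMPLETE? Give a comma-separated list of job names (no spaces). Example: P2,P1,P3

Answer: P4,P1,P2,P3

Derivation:
t=0-3: P1@Q0 runs 3, rem=5, quantum used, demote→Q1. Q0=[P2,P3,P4] Q1=[P1] Q2=[]
t=3-6: P2@Q0 runs 3, rem=4, quantum used, demote→Q1. Q0=[P3,P4] Q1=[P1,P2] Q2=[]
t=6-9: P3@Q0 runs 3, rem=9, quantum used, demote→Q1. Q0=[P4] Q1=[P1,P2,P3] Q2=[]
t=9-12: P4@Q0 runs 3, rem=11, I/O yield, promote→Q0. Q0=[P4] Q1=[P1,P2,P3] Q2=[]
t=12-15: P4@Q0 runs 3, rem=8, I/O yield, promote→Q0. Q0=[P4] Q1=[P1,P2,P3] Q2=[]
t=15-18: P4@Q0 runs 3, rem=5, I/O yield, promote→Q0. Q0=[P4] Q1=[P1,P2,P3] Q2=[]
t=18-21: P4@Q0 runs 3, rem=2, I/O yield, promote→Q0. Q0=[P4] Q1=[P1,P2,P3] Q2=[]
t=21-23: P4@Q0 runs 2, rem=0, completes. Q0=[] Q1=[P1,P2,P3] Q2=[]
t=23-28: P1@Q1 runs 5, rem=0, completes. Q0=[] Q1=[P2,P3] Q2=[]
t=28-32: P2@Q1 runs 4, rem=0, completes. Q0=[] Q1=[P3] Q2=[]
t=32-37: P3@Q1 runs 5, rem=4, quantum used, demote→Q2. Q0=[] Q1=[] Q2=[P3]
t=37-41: P3@Q2 runs 4, rem=0, completes. Q0=[] Q1=[] Q2=[]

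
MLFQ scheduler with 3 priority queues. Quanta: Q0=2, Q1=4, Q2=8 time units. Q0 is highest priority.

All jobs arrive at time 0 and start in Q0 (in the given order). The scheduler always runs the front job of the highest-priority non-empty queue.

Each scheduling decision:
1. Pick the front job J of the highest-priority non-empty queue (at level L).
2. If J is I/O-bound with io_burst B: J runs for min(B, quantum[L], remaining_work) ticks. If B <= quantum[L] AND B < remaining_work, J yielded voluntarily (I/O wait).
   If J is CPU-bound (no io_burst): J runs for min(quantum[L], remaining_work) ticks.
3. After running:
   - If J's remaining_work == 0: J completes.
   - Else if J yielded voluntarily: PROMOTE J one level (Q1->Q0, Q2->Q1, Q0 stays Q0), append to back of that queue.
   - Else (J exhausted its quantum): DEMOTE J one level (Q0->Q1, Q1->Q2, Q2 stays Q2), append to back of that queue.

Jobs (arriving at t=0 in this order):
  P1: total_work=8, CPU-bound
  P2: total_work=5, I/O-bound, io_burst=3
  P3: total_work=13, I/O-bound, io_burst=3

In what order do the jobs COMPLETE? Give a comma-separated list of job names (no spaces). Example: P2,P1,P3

t=0-2: P1@Q0 runs 2, rem=6, quantum used, demote→Q1. Q0=[P2,P3] Q1=[P1] Q2=[]
t=2-4: P2@Q0 runs 2, rem=3, quantum used, demote→Q1. Q0=[P3] Q1=[P1,P2] Q2=[]
t=4-6: P3@Q0 runs 2, rem=11, quantum used, demote→Q1. Q0=[] Q1=[P1,P2,P3] Q2=[]
t=6-10: P1@Q1 runs 4, rem=2, quantum used, demote→Q2. Q0=[] Q1=[P2,P3] Q2=[P1]
t=10-13: P2@Q1 runs 3, rem=0, completes. Q0=[] Q1=[P3] Q2=[P1]
t=13-16: P3@Q1 runs 3, rem=8, I/O yield, promote→Q0. Q0=[P3] Q1=[] Q2=[P1]
t=16-18: P3@Q0 runs 2, rem=6, quantum used, demote→Q1. Q0=[] Q1=[P3] Q2=[P1]
t=18-21: P3@Q1 runs 3, rem=3, I/O yield, promote→Q0. Q0=[P3] Q1=[] Q2=[P1]
t=21-23: P3@Q0 runs 2, rem=1, quantum used, demote→Q1. Q0=[] Q1=[P3] Q2=[P1]
t=23-24: P3@Q1 runs 1, rem=0, completes. Q0=[] Q1=[] Q2=[P1]
t=24-26: P1@Q2 runs 2, rem=0, completes. Q0=[] Q1=[] Q2=[]

Answer: P2,P3,P1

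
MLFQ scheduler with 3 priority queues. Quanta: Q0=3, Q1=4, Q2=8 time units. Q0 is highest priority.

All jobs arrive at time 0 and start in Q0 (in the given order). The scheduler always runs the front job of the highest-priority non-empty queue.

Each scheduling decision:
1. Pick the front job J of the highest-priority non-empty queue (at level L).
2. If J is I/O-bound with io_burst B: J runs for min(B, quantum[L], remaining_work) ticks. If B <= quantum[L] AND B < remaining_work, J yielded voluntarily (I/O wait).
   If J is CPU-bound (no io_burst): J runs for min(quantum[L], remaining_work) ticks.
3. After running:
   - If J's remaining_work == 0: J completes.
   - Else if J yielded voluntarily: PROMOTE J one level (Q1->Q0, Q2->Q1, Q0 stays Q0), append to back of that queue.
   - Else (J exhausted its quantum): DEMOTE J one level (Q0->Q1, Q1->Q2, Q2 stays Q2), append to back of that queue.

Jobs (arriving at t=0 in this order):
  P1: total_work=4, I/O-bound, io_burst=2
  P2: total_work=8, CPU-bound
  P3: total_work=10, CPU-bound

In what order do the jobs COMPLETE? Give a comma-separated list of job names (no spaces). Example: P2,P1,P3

t=0-2: P1@Q0 runs 2, rem=2, I/O yield, promote→Q0. Q0=[P2,P3,P1] Q1=[] Q2=[]
t=2-5: P2@Q0 runs 3, rem=5, quantum used, demote→Q1. Q0=[P3,P1] Q1=[P2] Q2=[]
t=5-8: P3@Q0 runs 3, rem=7, quantum used, demote→Q1. Q0=[P1] Q1=[P2,P3] Q2=[]
t=8-10: P1@Q0 runs 2, rem=0, completes. Q0=[] Q1=[P2,P3] Q2=[]
t=10-14: P2@Q1 runs 4, rem=1, quantum used, demote→Q2. Q0=[] Q1=[P3] Q2=[P2]
t=14-18: P3@Q1 runs 4, rem=3, quantum used, demote→Q2. Q0=[] Q1=[] Q2=[P2,P3]
t=18-19: P2@Q2 runs 1, rem=0, completes. Q0=[] Q1=[] Q2=[P3]
t=19-22: P3@Q2 runs 3, rem=0, completes. Q0=[] Q1=[] Q2=[]

Answer: P1,P2,P3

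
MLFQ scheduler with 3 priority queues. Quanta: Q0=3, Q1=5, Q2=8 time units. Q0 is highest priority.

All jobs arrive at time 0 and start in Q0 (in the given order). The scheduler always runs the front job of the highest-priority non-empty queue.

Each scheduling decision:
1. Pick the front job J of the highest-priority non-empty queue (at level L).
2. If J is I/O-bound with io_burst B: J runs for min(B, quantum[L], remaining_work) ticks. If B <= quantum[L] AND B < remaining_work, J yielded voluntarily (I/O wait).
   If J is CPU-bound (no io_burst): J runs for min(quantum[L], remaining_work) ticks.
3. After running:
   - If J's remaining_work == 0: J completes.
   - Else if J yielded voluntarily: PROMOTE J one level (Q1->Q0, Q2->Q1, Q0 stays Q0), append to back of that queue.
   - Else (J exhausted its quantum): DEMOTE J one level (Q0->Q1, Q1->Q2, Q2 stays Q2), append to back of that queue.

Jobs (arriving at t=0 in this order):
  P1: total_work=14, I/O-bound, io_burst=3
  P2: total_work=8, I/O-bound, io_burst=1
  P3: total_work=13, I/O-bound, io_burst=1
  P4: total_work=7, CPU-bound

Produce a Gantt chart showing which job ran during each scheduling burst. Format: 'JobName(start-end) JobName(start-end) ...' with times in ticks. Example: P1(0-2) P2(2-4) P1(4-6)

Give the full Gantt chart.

t=0-3: P1@Q0 runs 3, rem=11, I/O yield, promote→Q0. Q0=[P2,P3,P4,P1] Q1=[] Q2=[]
t=3-4: P2@Q0 runs 1, rem=7, I/O yield, promote→Q0. Q0=[P3,P4,P1,P2] Q1=[] Q2=[]
t=4-5: P3@Q0 runs 1, rem=12, I/O yield, promote→Q0. Q0=[P4,P1,P2,P3] Q1=[] Q2=[]
t=5-8: P4@Q0 runs 3, rem=4, quantum used, demote→Q1. Q0=[P1,P2,P3] Q1=[P4] Q2=[]
t=8-11: P1@Q0 runs 3, rem=8, I/O yield, promote→Q0. Q0=[P2,P3,P1] Q1=[P4] Q2=[]
t=11-12: P2@Q0 runs 1, rem=6, I/O yield, promote→Q0. Q0=[P3,P1,P2] Q1=[P4] Q2=[]
t=12-13: P3@Q0 runs 1, rem=11, I/O yield, promote→Q0. Q0=[P1,P2,P3] Q1=[P4] Q2=[]
t=13-16: P1@Q0 runs 3, rem=5, I/O yield, promote→Q0. Q0=[P2,P3,P1] Q1=[P4] Q2=[]
t=16-17: P2@Q0 runs 1, rem=5, I/O yield, promote→Q0. Q0=[P3,P1,P2] Q1=[P4] Q2=[]
t=17-18: P3@Q0 runs 1, rem=10, I/O yield, promote→Q0. Q0=[P1,P2,P3] Q1=[P4] Q2=[]
t=18-21: P1@Q0 runs 3, rem=2, I/O yield, promote→Q0. Q0=[P2,P3,P1] Q1=[P4] Q2=[]
t=21-22: P2@Q0 runs 1, rem=4, I/O yield, promote→Q0. Q0=[P3,P1,P2] Q1=[P4] Q2=[]
t=22-23: P3@Q0 runs 1, rem=9, I/O yield, promote→Q0. Q0=[P1,P2,P3] Q1=[P4] Q2=[]
t=23-25: P1@Q0 runs 2, rem=0, completes. Q0=[P2,P3] Q1=[P4] Q2=[]
t=25-26: P2@Q0 runs 1, rem=3, I/O yield, promote→Q0. Q0=[P3,P2] Q1=[P4] Q2=[]
t=26-27: P3@Q0 runs 1, rem=8, I/O yield, promote→Q0. Q0=[P2,P3] Q1=[P4] Q2=[]
t=27-28: P2@Q0 runs 1, rem=2, I/O yield, promote→Q0. Q0=[P3,P2] Q1=[P4] Q2=[]
t=28-29: P3@Q0 runs 1, rem=7, I/O yield, promote→Q0. Q0=[P2,P3] Q1=[P4] Q2=[]
t=29-30: P2@Q0 runs 1, rem=1, I/O yield, promote→Q0. Q0=[P3,P2] Q1=[P4] Q2=[]
t=30-31: P3@Q0 runs 1, rem=6, I/O yield, promote→Q0. Q0=[P2,P3] Q1=[P4] Q2=[]
t=31-32: P2@Q0 runs 1, rem=0, completes. Q0=[P3] Q1=[P4] Q2=[]
t=32-33: P3@Q0 runs 1, rem=5, I/O yield, promote→Q0. Q0=[P3] Q1=[P4] Q2=[]
t=33-34: P3@Q0 runs 1, rem=4, I/O yield, promote→Q0. Q0=[P3] Q1=[P4] Q2=[]
t=34-35: P3@Q0 runs 1, rem=3, I/O yield, promote→Q0. Q0=[P3] Q1=[P4] Q2=[]
t=35-36: P3@Q0 runs 1, rem=2, I/O yield, promote→Q0. Q0=[P3] Q1=[P4] Q2=[]
t=36-37: P3@Q0 runs 1, rem=1, I/O yield, promote→Q0. Q0=[P3] Q1=[P4] Q2=[]
t=37-38: P3@Q0 runs 1, rem=0, completes. Q0=[] Q1=[P4] Q2=[]
t=38-42: P4@Q1 runs 4, rem=0, completes. Q0=[] Q1=[] Q2=[]

Answer: P1(0-3) P2(3-4) P3(4-5) P4(5-8) P1(8-11) P2(11-12) P3(12-13) P1(13-16) P2(16-17) P3(17-18) P1(18-21) P2(21-22) P3(22-23) P1(23-25) P2(25-26) P3(26-27) P2(27-28) P3(28-29) P2(29-30) P3(30-31) P2(31-32) P3(32-33) P3(33-34) P3(34-35) P3(35-36) P3(36-37) P3(37-38) P4(38-42)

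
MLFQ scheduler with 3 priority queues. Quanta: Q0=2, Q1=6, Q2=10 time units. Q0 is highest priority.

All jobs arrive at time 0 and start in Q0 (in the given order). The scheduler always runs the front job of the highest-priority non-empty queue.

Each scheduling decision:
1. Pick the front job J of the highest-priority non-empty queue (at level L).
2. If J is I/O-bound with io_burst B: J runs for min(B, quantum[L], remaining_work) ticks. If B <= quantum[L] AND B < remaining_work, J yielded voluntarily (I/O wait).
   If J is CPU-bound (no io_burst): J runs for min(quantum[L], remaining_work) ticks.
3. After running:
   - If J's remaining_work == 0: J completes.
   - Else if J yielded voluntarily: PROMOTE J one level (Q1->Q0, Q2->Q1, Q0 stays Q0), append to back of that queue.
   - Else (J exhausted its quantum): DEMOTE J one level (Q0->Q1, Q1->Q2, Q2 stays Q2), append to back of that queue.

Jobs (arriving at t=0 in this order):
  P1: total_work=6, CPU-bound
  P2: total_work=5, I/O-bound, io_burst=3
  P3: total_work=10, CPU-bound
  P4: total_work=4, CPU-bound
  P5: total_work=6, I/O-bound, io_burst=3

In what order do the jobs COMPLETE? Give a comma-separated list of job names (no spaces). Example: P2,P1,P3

Answer: P1,P2,P4,P5,P3

Derivation:
t=0-2: P1@Q0 runs 2, rem=4, quantum used, demote→Q1. Q0=[P2,P3,P4,P5] Q1=[P1] Q2=[]
t=2-4: P2@Q0 runs 2, rem=3, quantum used, demote→Q1. Q0=[P3,P4,P5] Q1=[P1,P2] Q2=[]
t=4-6: P3@Q0 runs 2, rem=8, quantum used, demote→Q1. Q0=[P4,P5] Q1=[P1,P2,P3] Q2=[]
t=6-8: P4@Q0 runs 2, rem=2, quantum used, demote→Q1. Q0=[P5] Q1=[P1,P2,P3,P4] Q2=[]
t=8-10: P5@Q0 runs 2, rem=4, quantum used, demote→Q1. Q0=[] Q1=[P1,P2,P3,P4,P5] Q2=[]
t=10-14: P1@Q1 runs 4, rem=0, completes. Q0=[] Q1=[P2,P3,P4,P5] Q2=[]
t=14-17: P2@Q1 runs 3, rem=0, completes. Q0=[] Q1=[P3,P4,P5] Q2=[]
t=17-23: P3@Q1 runs 6, rem=2, quantum used, demote→Q2. Q0=[] Q1=[P4,P5] Q2=[P3]
t=23-25: P4@Q1 runs 2, rem=0, completes. Q0=[] Q1=[P5] Q2=[P3]
t=25-28: P5@Q1 runs 3, rem=1, I/O yield, promote→Q0. Q0=[P5] Q1=[] Q2=[P3]
t=28-29: P5@Q0 runs 1, rem=0, completes. Q0=[] Q1=[] Q2=[P3]
t=29-31: P3@Q2 runs 2, rem=0, completes. Q0=[] Q1=[] Q2=[]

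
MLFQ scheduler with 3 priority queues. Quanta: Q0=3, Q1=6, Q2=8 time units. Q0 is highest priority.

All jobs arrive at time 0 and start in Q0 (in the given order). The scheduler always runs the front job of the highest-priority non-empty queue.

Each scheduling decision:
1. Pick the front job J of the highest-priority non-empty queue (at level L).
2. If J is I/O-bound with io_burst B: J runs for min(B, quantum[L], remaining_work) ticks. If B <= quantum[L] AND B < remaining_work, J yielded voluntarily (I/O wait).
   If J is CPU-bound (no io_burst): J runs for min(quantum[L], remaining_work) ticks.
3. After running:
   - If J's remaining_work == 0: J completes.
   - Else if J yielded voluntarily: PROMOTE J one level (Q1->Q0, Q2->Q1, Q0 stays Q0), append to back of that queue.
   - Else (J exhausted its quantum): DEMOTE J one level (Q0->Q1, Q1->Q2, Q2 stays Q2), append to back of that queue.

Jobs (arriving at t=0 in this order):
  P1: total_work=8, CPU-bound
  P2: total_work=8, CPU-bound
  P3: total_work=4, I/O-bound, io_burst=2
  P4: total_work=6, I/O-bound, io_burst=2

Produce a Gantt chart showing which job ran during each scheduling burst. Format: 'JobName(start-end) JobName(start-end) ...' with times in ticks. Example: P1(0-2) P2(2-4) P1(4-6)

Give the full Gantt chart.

t=0-3: P1@Q0 runs 3, rem=5, quantum used, demote→Q1. Q0=[P2,P3,P4] Q1=[P1] Q2=[]
t=3-6: P2@Q0 runs 3, rem=5, quantum used, demote→Q1. Q0=[P3,P4] Q1=[P1,P2] Q2=[]
t=6-8: P3@Q0 runs 2, rem=2, I/O yield, promote→Q0. Q0=[P4,P3] Q1=[P1,P2] Q2=[]
t=8-10: P4@Q0 runs 2, rem=4, I/O yield, promote→Q0. Q0=[P3,P4] Q1=[P1,P2] Q2=[]
t=10-12: P3@Q0 runs 2, rem=0, completes. Q0=[P4] Q1=[P1,P2] Q2=[]
t=12-14: P4@Q0 runs 2, rem=2, I/O yield, promote→Q0. Q0=[P4] Q1=[P1,P2] Q2=[]
t=14-16: P4@Q0 runs 2, rem=0, completes. Q0=[] Q1=[P1,P2] Q2=[]
t=16-21: P1@Q1 runs 5, rem=0, completes. Q0=[] Q1=[P2] Q2=[]
t=21-26: P2@Q1 runs 5, rem=0, completes. Q0=[] Q1=[] Q2=[]

Answer: P1(0-3) P2(3-6) P3(6-8) P4(8-10) P3(10-12) P4(12-14) P4(14-16) P1(16-21) P2(21-26)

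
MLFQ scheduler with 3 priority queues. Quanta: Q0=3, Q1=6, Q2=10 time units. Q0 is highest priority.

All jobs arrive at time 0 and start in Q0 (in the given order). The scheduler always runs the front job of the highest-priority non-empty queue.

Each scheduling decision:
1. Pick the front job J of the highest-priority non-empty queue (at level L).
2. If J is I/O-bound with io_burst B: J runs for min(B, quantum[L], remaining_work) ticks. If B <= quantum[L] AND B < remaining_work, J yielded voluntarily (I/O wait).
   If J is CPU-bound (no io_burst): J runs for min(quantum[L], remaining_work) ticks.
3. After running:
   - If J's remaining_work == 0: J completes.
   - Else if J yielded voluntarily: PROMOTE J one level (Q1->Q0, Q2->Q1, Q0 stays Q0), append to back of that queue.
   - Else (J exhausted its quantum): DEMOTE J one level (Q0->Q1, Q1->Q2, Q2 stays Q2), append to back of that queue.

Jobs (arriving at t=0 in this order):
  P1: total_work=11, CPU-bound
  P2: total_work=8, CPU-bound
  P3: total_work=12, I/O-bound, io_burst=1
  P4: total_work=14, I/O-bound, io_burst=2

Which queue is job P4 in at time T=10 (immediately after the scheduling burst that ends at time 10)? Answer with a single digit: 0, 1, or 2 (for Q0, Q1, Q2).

Answer: 0

Derivation:
t=0-3: P1@Q0 runs 3, rem=8, quantum used, demote→Q1. Q0=[P2,P3,P4] Q1=[P1] Q2=[]
t=3-6: P2@Q0 runs 3, rem=5, quantum used, demote→Q1. Q0=[P3,P4] Q1=[P1,P2] Q2=[]
t=6-7: P3@Q0 runs 1, rem=11, I/O yield, promote→Q0. Q0=[P4,P3] Q1=[P1,P2] Q2=[]
t=7-9: P4@Q0 runs 2, rem=12, I/O yield, promote→Q0. Q0=[P3,P4] Q1=[P1,P2] Q2=[]
t=9-10: P3@Q0 runs 1, rem=10, I/O yield, promote→Q0. Q0=[P4,P3] Q1=[P1,P2] Q2=[]
t=10-12: P4@Q0 runs 2, rem=10, I/O yield, promote→Q0. Q0=[P3,P4] Q1=[P1,P2] Q2=[]
t=12-13: P3@Q0 runs 1, rem=9, I/O yield, promote→Q0. Q0=[P4,P3] Q1=[P1,P2] Q2=[]
t=13-15: P4@Q0 runs 2, rem=8, I/O yield, promote→Q0. Q0=[P3,P4] Q1=[P1,P2] Q2=[]
t=15-16: P3@Q0 runs 1, rem=8, I/O yield, promote→Q0. Q0=[P4,P3] Q1=[P1,P2] Q2=[]
t=16-18: P4@Q0 runs 2, rem=6, I/O yield, promote→Q0. Q0=[P3,P4] Q1=[P1,P2] Q2=[]
t=18-19: P3@Q0 runs 1, rem=7, I/O yield, promote→Q0. Q0=[P4,P3] Q1=[P1,P2] Q2=[]
t=19-21: P4@Q0 runs 2, rem=4, I/O yield, promote→Q0. Q0=[P3,P4] Q1=[P1,P2] Q2=[]
t=21-22: P3@Q0 runs 1, rem=6, I/O yield, promote→Q0. Q0=[P4,P3] Q1=[P1,P2] Q2=[]
t=22-24: P4@Q0 runs 2, rem=2, I/O yield, promote→Q0. Q0=[P3,P4] Q1=[P1,P2] Q2=[]
t=24-25: P3@Q0 runs 1, rem=5, I/O yield, promote→Q0. Q0=[P4,P3] Q1=[P1,P2] Q2=[]
t=25-27: P4@Q0 runs 2, rem=0, completes. Q0=[P3] Q1=[P1,P2] Q2=[]
t=27-28: P3@Q0 runs 1, rem=4, I/O yield, promote→Q0. Q0=[P3] Q1=[P1,P2] Q2=[]
t=28-29: P3@Q0 runs 1, rem=3, I/O yield, promote→Q0. Q0=[P3] Q1=[P1,P2] Q2=[]
t=29-30: P3@Q0 runs 1, rem=2, I/O yield, promote→Q0. Q0=[P3] Q1=[P1,P2] Q2=[]
t=30-31: P3@Q0 runs 1, rem=1, I/O yield, promote→Q0. Q0=[P3] Q1=[P1,P2] Q2=[]
t=31-32: P3@Q0 runs 1, rem=0, completes. Q0=[] Q1=[P1,P2] Q2=[]
t=32-38: P1@Q1 runs 6, rem=2, quantum used, demote→Q2. Q0=[] Q1=[P2] Q2=[P1]
t=38-43: P2@Q1 runs 5, rem=0, completes. Q0=[] Q1=[] Q2=[P1]
t=43-45: P1@Q2 runs 2, rem=0, completes. Q0=[] Q1=[] Q2=[]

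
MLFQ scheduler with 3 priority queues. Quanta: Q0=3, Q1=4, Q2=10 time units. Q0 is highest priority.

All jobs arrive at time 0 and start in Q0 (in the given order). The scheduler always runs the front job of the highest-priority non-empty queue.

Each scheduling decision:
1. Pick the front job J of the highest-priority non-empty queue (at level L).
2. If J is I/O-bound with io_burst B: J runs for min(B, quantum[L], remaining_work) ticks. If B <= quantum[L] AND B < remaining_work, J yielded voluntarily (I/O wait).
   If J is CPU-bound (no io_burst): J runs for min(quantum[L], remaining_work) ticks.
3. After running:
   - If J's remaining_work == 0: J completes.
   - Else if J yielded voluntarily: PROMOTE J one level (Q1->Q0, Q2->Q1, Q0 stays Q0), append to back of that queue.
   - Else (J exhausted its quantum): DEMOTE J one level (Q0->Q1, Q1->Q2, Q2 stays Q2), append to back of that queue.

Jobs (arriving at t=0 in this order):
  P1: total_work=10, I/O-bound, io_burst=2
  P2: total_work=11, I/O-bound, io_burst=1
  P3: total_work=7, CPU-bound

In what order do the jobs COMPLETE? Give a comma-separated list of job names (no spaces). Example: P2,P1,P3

t=0-2: P1@Q0 runs 2, rem=8, I/O yield, promote→Q0. Q0=[P2,P3,P1] Q1=[] Q2=[]
t=2-3: P2@Q0 runs 1, rem=10, I/O yield, promote→Q0. Q0=[P3,P1,P2] Q1=[] Q2=[]
t=3-6: P3@Q0 runs 3, rem=4, quantum used, demote→Q1. Q0=[P1,P2] Q1=[P3] Q2=[]
t=6-8: P1@Q0 runs 2, rem=6, I/O yield, promote→Q0. Q0=[P2,P1] Q1=[P3] Q2=[]
t=8-9: P2@Q0 runs 1, rem=9, I/O yield, promote→Q0. Q0=[P1,P2] Q1=[P3] Q2=[]
t=9-11: P1@Q0 runs 2, rem=4, I/O yield, promote→Q0. Q0=[P2,P1] Q1=[P3] Q2=[]
t=11-12: P2@Q0 runs 1, rem=8, I/O yield, promote→Q0. Q0=[P1,P2] Q1=[P3] Q2=[]
t=12-14: P1@Q0 runs 2, rem=2, I/O yield, promote→Q0. Q0=[P2,P1] Q1=[P3] Q2=[]
t=14-15: P2@Q0 runs 1, rem=7, I/O yield, promote→Q0. Q0=[P1,P2] Q1=[P3] Q2=[]
t=15-17: P1@Q0 runs 2, rem=0, completes. Q0=[P2] Q1=[P3] Q2=[]
t=17-18: P2@Q0 runs 1, rem=6, I/O yield, promote→Q0. Q0=[P2] Q1=[P3] Q2=[]
t=18-19: P2@Q0 runs 1, rem=5, I/O yield, promote→Q0. Q0=[P2] Q1=[P3] Q2=[]
t=19-20: P2@Q0 runs 1, rem=4, I/O yield, promote→Q0. Q0=[P2] Q1=[P3] Q2=[]
t=20-21: P2@Q0 runs 1, rem=3, I/O yield, promote→Q0. Q0=[P2] Q1=[P3] Q2=[]
t=21-22: P2@Q0 runs 1, rem=2, I/O yield, promote→Q0. Q0=[P2] Q1=[P3] Q2=[]
t=22-23: P2@Q0 runs 1, rem=1, I/O yield, promote→Q0. Q0=[P2] Q1=[P3] Q2=[]
t=23-24: P2@Q0 runs 1, rem=0, completes. Q0=[] Q1=[P3] Q2=[]
t=24-28: P3@Q1 runs 4, rem=0, completes. Q0=[] Q1=[] Q2=[]

Answer: P1,P2,P3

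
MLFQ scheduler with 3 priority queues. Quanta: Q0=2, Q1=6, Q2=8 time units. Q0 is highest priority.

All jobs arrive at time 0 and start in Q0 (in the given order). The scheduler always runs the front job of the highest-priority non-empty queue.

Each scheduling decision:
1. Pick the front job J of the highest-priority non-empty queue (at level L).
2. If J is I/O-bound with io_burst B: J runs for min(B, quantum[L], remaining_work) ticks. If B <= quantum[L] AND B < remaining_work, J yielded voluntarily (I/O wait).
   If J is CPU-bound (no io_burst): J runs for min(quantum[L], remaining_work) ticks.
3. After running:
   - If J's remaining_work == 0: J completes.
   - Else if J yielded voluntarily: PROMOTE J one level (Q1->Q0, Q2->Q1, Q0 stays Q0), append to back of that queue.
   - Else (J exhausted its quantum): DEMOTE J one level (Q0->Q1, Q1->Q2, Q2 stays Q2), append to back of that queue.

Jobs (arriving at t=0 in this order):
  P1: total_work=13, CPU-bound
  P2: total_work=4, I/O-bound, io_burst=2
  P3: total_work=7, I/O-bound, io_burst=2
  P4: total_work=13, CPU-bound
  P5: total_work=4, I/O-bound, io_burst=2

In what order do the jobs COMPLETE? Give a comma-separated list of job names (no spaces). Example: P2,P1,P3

t=0-2: P1@Q0 runs 2, rem=11, quantum used, demote→Q1. Q0=[P2,P3,P4,P5] Q1=[P1] Q2=[]
t=2-4: P2@Q0 runs 2, rem=2, I/O yield, promote→Q0. Q0=[P3,P4,P5,P2] Q1=[P1] Q2=[]
t=4-6: P3@Q0 runs 2, rem=5, I/O yield, promote→Q0. Q0=[P4,P5,P2,P3] Q1=[P1] Q2=[]
t=6-8: P4@Q0 runs 2, rem=11, quantum used, demote→Q1. Q0=[P5,P2,P3] Q1=[P1,P4] Q2=[]
t=8-10: P5@Q0 runs 2, rem=2, I/O yield, promote→Q0. Q0=[P2,P3,P5] Q1=[P1,P4] Q2=[]
t=10-12: P2@Q0 runs 2, rem=0, completes. Q0=[P3,P5] Q1=[P1,P4] Q2=[]
t=12-14: P3@Q0 runs 2, rem=3, I/O yield, promote→Q0. Q0=[P5,P3] Q1=[P1,P4] Q2=[]
t=14-16: P5@Q0 runs 2, rem=0, completes. Q0=[P3] Q1=[P1,P4] Q2=[]
t=16-18: P3@Q0 runs 2, rem=1, I/O yield, promote→Q0. Q0=[P3] Q1=[P1,P4] Q2=[]
t=18-19: P3@Q0 runs 1, rem=0, completes. Q0=[] Q1=[P1,P4] Q2=[]
t=19-25: P1@Q1 runs 6, rem=5, quantum used, demote→Q2. Q0=[] Q1=[P4] Q2=[P1]
t=25-31: P4@Q1 runs 6, rem=5, quantum used, demote→Q2. Q0=[] Q1=[] Q2=[P1,P4]
t=31-36: P1@Q2 runs 5, rem=0, completes. Q0=[] Q1=[] Q2=[P4]
t=36-41: P4@Q2 runs 5, rem=0, completes. Q0=[] Q1=[] Q2=[]

Answer: P2,P5,P3,P1,P4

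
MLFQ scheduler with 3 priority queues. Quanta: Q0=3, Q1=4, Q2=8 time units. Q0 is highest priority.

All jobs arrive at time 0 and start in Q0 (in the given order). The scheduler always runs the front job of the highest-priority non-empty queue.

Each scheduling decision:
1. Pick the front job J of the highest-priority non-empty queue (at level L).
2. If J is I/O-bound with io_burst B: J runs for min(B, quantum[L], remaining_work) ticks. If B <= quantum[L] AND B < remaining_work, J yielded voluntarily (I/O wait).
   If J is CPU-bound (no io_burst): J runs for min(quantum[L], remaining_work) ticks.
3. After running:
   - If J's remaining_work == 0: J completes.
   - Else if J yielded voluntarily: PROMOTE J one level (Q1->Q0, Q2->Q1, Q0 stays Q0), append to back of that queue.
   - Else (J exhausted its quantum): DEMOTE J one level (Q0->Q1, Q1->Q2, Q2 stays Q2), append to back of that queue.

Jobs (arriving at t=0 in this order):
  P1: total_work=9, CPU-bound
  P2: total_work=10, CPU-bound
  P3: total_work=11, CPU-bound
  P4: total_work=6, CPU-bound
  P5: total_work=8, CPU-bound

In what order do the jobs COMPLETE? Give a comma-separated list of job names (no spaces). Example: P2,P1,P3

Answer: P4,P1,P2,P3,P5

Derivation:
t=0-3: P1@Q0 runs 3, rem=6, quantum used, demote→Q1. Q0=[P2,P3,P4,P5] Q1=[P1] Q2=[]
t=3-6: P2@Q0 runs 3, rem=7, quantum used, demote→Q1. Q0=[P3,P4,P5] Q1=[P1,P2] Q2=[]
t=6-9: P3@Q0 runs 3, rem=8, quantum used, demote→Q1. Q0=[P4,P5] Q1=[P1,P2,P3] Q2=[]
t=9-12: P4@Q0 runs 3, rem=3, quantum used, demote→Q1. Q0=[P5] Q1=[P1,P2,P3,P4] Q2=[]
t=12-15: P5@Q0 runs 3, rem=5, quantum used, demote→Q1. Q0=[] Q1=[P1,P2,P3,P4,P5] Q2=[]
t=15-19: P1@Q1 runs 4, rem=2, quantum used, demote→Q2. Q0=[] Q1=[P2,P3,P4,P5] Q2=[P1]
t=19-23: P2@Q1 runs 4, rem=3, quantum used, demote→Q2. Q0=[] Q1=[P3,P4,P5] Q2=[P1,P2]
t=23-27: P3@Q1 runs 4, rem=4, quantum used, demote→Q2. Q0=[] Q1=[P4,P5] Q2=[P1,P2,P3]
t=27-30: P4@Q1 runs 3, rem=0, completes. Q0=[] Q1=[P5] Q2=[P1,P2,P3]
t=30-34: P5@Q1 runs 4, rem=1, quantum used, demote→Q2. Q0=[] Q1=[] Q2=[P1,P2,P3,P5]
t=34-36: P1@Q2 runs 2, rem=0, completes. Q0=[] Q1=[] Q2=[P2,P3,P5]
t=36-39: P2@Q2 runs 3, rem=0, completes. Q0=[] Q1=[] Q2=[P3,P5]
t=39-43: P3@Q2 runs 4, rem=0, completes. Q0=[] Q1=[] Q2=[P5]
t=43-44: P5@Q2 runs 1, rem=0, completes. Q0=[] Q1=[] Q2=[]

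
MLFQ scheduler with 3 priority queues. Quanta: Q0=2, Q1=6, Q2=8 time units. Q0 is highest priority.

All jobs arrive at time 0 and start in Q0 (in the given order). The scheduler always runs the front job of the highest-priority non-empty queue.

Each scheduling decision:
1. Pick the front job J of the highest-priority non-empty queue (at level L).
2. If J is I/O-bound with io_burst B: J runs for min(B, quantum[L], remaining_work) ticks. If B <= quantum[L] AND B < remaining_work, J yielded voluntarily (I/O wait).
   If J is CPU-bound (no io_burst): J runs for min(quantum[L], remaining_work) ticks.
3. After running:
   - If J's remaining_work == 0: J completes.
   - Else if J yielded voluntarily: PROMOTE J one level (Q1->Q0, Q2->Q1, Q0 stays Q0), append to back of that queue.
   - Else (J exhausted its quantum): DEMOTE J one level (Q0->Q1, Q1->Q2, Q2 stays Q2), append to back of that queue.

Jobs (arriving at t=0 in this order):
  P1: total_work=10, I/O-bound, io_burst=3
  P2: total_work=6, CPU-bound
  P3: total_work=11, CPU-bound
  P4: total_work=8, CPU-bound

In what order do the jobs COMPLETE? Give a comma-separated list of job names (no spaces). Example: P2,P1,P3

t=0-2: P1@Q0 runs 2, rem=8, quantum used, demote→Q1. Q0=[P2,P3,P4] Q1=[P1] Q2=[]
t=2-4: P2@Q0 runs 2, rem=4, quantum used, demote→Q1. Q0=[P3,P4] Q1=[P1,P2] Q2=[]
t=4-6: P3@Q0 runs 2, rem=9, quantum used, demote→Q1. Q0=[P4] Q1=[P1,P2,P3] Q2=[]
t=6-8: P4@Q0 runs 2, rem=6, quantum used, demote→Q1. Q0=[] Q1=[P1,P2,P3,P4] Q2=[]
t=8-11: P1@Q1 runs 3, rem=5, I/O yield, promote→Q0. Q0=[P1] Q1=[P2,P3,P4] Q2=[]
t=11-13: P1@Q0 runs 2, rem=3, quantum used, demote→Q1. Q0=[] Q1=[P2,P3,P4,P1] Q2=[]
t=13-17: P2@Q1 runs 4, rem=0, completes. Q0=[] Q1=[P3,P4,P1] Q2=[]
t=17-23: P3@Q1 runs 6, rem=3, quantum used, demote→Q2. Q0=[] Q1=[P4,P1] Q2=[P3]
t=23-29: P4@Q1 runs 6, rem=0, completes. Q0=[] Q1=[P1] Q2=[P3]
t=29-32: P1@Q1 runs 3, rem=0, completes. Q0=[] Q1=[] Q2=[P3]
t=32-35: P3@Q2 runs 3, rem=0, completes. Q0=[] Q1=[] Q2=[]

Answer: P2,P4,P1,P3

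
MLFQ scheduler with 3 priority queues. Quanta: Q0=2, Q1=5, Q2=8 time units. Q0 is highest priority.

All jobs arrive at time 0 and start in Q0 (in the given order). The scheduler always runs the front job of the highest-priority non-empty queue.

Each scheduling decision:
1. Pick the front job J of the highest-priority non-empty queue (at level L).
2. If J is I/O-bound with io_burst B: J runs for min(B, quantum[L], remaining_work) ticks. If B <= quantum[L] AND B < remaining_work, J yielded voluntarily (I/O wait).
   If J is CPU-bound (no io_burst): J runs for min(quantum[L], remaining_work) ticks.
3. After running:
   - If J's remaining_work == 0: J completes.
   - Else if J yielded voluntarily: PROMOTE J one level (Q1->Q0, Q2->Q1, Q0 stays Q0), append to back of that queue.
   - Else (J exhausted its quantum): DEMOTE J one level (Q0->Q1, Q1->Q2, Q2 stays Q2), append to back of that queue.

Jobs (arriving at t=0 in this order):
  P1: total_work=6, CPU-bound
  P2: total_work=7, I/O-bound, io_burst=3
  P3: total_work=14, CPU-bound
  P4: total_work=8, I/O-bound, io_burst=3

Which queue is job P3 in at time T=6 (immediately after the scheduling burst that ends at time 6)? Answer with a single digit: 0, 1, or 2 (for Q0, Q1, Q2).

t=0-2: P1@Q0 runs 2, rem=4, quantum used, demote→Q1. Q0=[P2,P3,P4] Q1=[P1] Q2=[]
t=2-4: P2@Q0 runs 2, rem=5, quantum used, demote→Q1. Q0=[P3,P4] Q1=[P1,P2] Q2=[]
t=4-6: P3@Q0 runs 2, rem=12, quantum used, demote→Q1. Q0=[P4] Q1=[P1,P2,P3] Q2=[]
t=6-8: P4@Q0 runs 2, rem=6, quantum used, demote→Q1. Q0=[] Q1=[P1,P2,P3,P4] Q2=[]
t=8-12: P1@Q1 runs 4, rem=0, completes. Q0=[] Q1=[P2,P3,P4] Q2=[]
t=12-15: P2@Q1 runs 3, rem=2, I/O yield, promote→Q0. Q0=[P2] Q1=[P3,P4] Q2=[]
t=15-17: P2@Q0 runs 2, rem=0, completes. Q0=[] Q1=[P3,P4] Q2=[]
t=17-22: P3@Q1 runs 5, rem=7, quantum used, demote→Q2. Q0=[] Q1=[P4] Q2=[P3]
t=22-25: P4@Q1 runs 3, rem=3, I/O yield, promote→Q0. Q0=[P4] Q1=[] Q2=[P3]
t=25-27: P4@Q0 runs 2, rem=1, quantum used, demote→Q1. Q0=[] Q1=[P4] Q2=[P3]
t=27-28: P4@Q1 runs 1, rem=0, completes. Q0=[] Q1=[] Q2=[P3]
t=28-35: P3@Q2 runs 7, rem=0, completes. Q0=[] Q1=[] Q2=[]

Answer: 1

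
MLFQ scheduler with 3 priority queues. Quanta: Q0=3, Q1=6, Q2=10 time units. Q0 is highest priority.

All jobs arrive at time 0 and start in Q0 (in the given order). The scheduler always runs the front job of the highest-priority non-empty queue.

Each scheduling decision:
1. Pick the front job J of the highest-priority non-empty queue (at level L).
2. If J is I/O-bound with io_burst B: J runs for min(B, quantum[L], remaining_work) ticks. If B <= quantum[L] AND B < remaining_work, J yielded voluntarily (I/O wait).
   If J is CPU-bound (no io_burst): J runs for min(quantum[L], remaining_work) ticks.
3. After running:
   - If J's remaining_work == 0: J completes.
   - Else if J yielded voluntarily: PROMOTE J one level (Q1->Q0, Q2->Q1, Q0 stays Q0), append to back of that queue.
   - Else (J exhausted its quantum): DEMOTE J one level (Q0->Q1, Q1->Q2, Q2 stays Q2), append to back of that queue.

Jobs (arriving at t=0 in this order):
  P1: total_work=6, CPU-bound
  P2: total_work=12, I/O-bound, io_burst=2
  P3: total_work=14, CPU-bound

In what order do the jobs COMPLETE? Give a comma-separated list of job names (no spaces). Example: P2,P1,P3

Answer: P2,P1,P3

Derivation:
t=0-3: P1@Q0 runs 3, rem=3, quantum used, demote→Q1. Q0=[P2,P3] Q1=[P1] Q2=[]
t=3-5: P2@Q0 runs 2, rem=10, I/O yield, promote→Q0. Q0=[P3,P2] Q1=[P1] Q2=[]
t=5-8: P3@Q0 runs 3, rem=11, quantum used, demote→Q1. Q0=[P2] Q1=[P1,P3] Q2=[]
t=8-10: P2@Q0 runs 2, rem=8, I/O yield, promote→Q0. Q0=[P2] Q1=[P1,P3] Q2=[]
t=10-12: P2@Q0 runs 2, rem=6, I/O yield, promote→Q0. Q0=[P2] Q1=[P1,P3] Q2=[]
t=12-14: P2@Q0 runs 2, rem=4, I/O yield, promote→Q0. Q0=[P2] Q1=[P1,P3] Q2=[]
t=14-16: P2@Q0 runs 2, rem=2, I/O yield, promote→Q0. Q0=[P2] Q1=[P1,P3] Q2=[]
t=16-18: P2@Q0 runs 2, rem=0, completes. Q0=[] Q1=[P1,P3] Q2=[]
t=18-21: P1@Q1 runs 3, rem=0, completes. Q0=[] Q1=[P3] Q2=[]
t=21-27: P3@Q1 runs 6, rem=5, quantum used, demote→Q2. Q0=[] Q1=[] Q2=[P3]
t=27-32: P3@Q2 runs 5, rem=0, completes. Q0=[] Q1=[] Q2=[]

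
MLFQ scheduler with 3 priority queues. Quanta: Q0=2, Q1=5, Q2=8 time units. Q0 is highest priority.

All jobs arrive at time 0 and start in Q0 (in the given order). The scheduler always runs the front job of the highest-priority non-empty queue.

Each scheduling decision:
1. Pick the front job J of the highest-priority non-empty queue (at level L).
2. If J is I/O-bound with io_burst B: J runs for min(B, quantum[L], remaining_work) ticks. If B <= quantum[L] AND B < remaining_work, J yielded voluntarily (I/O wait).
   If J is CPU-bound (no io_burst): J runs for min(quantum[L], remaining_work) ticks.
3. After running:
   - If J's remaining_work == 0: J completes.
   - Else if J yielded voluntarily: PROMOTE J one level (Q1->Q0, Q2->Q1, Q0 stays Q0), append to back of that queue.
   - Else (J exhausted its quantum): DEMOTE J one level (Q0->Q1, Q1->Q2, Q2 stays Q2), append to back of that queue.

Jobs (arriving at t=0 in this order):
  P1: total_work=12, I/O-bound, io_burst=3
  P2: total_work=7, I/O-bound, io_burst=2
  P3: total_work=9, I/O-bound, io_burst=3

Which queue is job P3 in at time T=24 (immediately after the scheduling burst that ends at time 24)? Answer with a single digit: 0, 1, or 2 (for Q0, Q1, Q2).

Answer: 1

Derivation:
t=0-2: P1@Q0 runs 2, rem=10, quantum used, demote→Q1. Q0=[P2,P3] Q1=[P1] Q2=[]
t=2-4: P2@Q0 runs 2, rem=5, I/O yield, promote→Q0. Q0=[P3,P2] Q1=[P1] Q2=[]
t=4-6: P3@Q0 runs 2, rem=7, quantum used, demote→Q1. Q0=[P2] Q1=[P1,P3] Q2=[]
t=6-8: P2@Q0 runs 2, rem=3, I/O yield, promote→Q0. Q0=[P2] Q1=[P1,P3] Q2=[]
t=8-10: P2@Q0 runs 2, rem=1, I/O yield, promote→Q0. Q0=[P2] Q1=[P1,P3] Q2=[]
t=10-11: P2@Q0 runs 1, rem=0, completes. Q0=[] Q1=[P1,P3] Q2=[]
t=11-14: P1@Q1 runs 3, rem=7, I/O yield, promote→Q0. Q0=[P1] Q1=[P3] Q2=[]
t=14-16: P1@Q0 runs 2, rem=5, quantum used, demote→Q1. Q0=[] Q1=[P3,P1] Q2=[]
t=16-19: P3@Q1 runs 3, rem=4, I/O yield, promote→Q0. Q0=[P3] Q1=[P1] Q2=[]
t=19-21: P3@Q0 runs 2, rem=2, quantum used, demote→Q1. Q0=[] Q1=[P1,P3] Q2=[]
t=21-24: P1@Q1 runs 3, rem=2, I/O yield, promote→Q0. Q0=[P1] Q1=[P3] Q2=[]
t=24-26: P1@Q0 runs 2, rem=0, completes. Q0=[] Q1=[P3] Q2=[]
t=26-28: P3@Q1 runs 2, rem=0, completes. Q0=[] Q1=[] Q2=[]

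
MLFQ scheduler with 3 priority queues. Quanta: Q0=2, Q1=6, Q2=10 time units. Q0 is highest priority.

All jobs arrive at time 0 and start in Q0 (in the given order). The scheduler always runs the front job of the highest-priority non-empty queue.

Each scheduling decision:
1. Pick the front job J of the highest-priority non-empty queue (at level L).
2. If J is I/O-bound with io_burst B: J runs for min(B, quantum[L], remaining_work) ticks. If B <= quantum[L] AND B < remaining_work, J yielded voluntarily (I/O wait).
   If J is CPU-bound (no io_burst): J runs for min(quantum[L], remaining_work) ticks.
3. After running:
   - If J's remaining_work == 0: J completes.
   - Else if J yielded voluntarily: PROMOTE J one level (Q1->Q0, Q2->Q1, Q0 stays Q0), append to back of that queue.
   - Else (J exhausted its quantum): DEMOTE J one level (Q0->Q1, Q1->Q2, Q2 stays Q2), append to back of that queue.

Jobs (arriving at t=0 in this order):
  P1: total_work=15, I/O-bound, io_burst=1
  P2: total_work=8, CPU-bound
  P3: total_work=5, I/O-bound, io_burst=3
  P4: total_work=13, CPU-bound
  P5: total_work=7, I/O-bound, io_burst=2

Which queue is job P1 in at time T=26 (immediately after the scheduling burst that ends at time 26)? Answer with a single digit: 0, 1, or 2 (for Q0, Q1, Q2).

t=0-1: P1@Q0 runs 1, rem=14, I/O yield, promote→Q0. Q0=[P2,P3,P4,P5,P1] Q1=[] Q2=[]
t=1-3: P2@Q0 runs 2, rem=6, quantum used, demote→Q1. Q0=[P3,P4,P5,P1] Q1=[P2] Q2=[]
t=3-5: P3@Q0 runs 2, rem=3, quantum used, demote→Q1. Q0=[P4,P5,P1] Q1=[P2,P3] Q2=[]
t=5-7: P4@Q0 runs 2, rem=11, quantum used, demote→Q1. Q0=[P5,P1] Q1=[P2,P3,P4] Q2=[]
t=7-9: P5@Q0 runs 2, rem=5, I/O yield, promote→Q0. Q0=[P1,P5] Q1=[P2,P3,P4] Q2=[]
t=9-10: P1@Q0 runs 1, rem=13, I/O yield, promote→Q0. Q0=[P5,P1] Q1=[P2,P3,P4] Q2=[]
t=10-12: P5@Q0 runs 2, rem=3, I/O yield, promote→Q0. Q0=[P1,P5] Q1=[P2,P3,P4] Q2=[]
t=12-13: P1@Q0 runs 1, rem=12, I/O yield, promote→Q0. Q0=[P5,P1] Q1=[P2,P3,P4] Q2=[]
t=13-15: P5@Q0 runs 2, rem=1, I/O yield, promote→Q0. Q0=[P1,P5] Q1=[P2,P3,P4] Q2=[]
t=15-16: P1@Q0 runs 1, rem=11, I/O yield, promote→Q0. Q0=[P5,P1] Q1=[P2,P3,P4] Q2=[]
t=16-17: P5@Q0 runs 1, rem=0, completes. Q0=[P1] Q1=[P2,P3,P4] Q2=[]
t=17-18: P1@Q0 runs 1, rem=10, I/O yield, promote→Q0. Q0=[P1] Q1=[P2,P3,P4] Q2=[]
t=18-19: P1@Q0 runs 1, rem=9, I/O yield, promote→Q0. Q0=[P1] Q1=[P2,P3,P4] Q2=[]
t=19-20: P1@Q0 runs 1, rem=8, I/O yield, promote→Q0. Q0=[P1] Q1=[P2,P3,P4] Q2=[]
t=20-21: P1@Q0 runs 1, rem=7, I/O yield, promote→Q0. Q0=[P1] Q1=[P2,P3,P4] Q2=[]
t=21-22: P1@Q0 runs 1, rem=6, I/O yield, promote→Q0. Q0=[P1] Q1=[P2,P3,P4] Q2=[]
t=22-23: P1@Q0 runs 1, rem=5, I/O yield, promote→Q0. Q0=[P1] Q1=[P2,P3,P4] Q2=[]
t=23-24: P1@Q0 runs 1, rem=4, I/O yield, promote→Q0. Q0=[P1] Q1=[P2,P3,P4] Q2=[]
t=24-25: P1@Q0 runs 1, rem=3, I/O yield, promote→Q0. Q0=[P1] Q1=[P2,P3,P4] Q2=[]
t=25-26: P1@Q0 runs 1, rem=2, I/O yield, promote→Q0. Q0=[P1] Q1=[P2,P3,P4] Q2=[]
t=26-27: P1@Q0 runs 1, rem=1, I/O yield, promote→Q0. Q0=[P1] Q1=[P2,P3,P4] Q2=[]
t=27-28: P1@Q0 runs 1, rem=0, completes. Q0=[] Q1=[P2,P3,P4] Q2=[]
t=28-34: P2@Q1 runs 6, rem=0, completes. Q0=[] Q1=[P3,P4] Q2=[]
t=34-37: P3@Q1 runs 3, rem=0, completes. Q0=[] Q1=[P4] Q2=[]
t=37-43: P4@Q1 runs 6, rem=5, quantum used, demote→Q2. Q0=[] Q1=[] Q2=[P4]
t=43-48: P4@Q2 runs 5, rem=0, completes. Q0=[] Q1=[] Q2=[]

Answer: 0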